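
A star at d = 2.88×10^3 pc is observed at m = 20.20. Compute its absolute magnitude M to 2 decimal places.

M = m − 5 log₁₀(d/10 pc) = 20.20 − 5 log₁₀(2.88×10^3/10)
  = 20.20 − 5 × 2.459 = 20.20 − 12.30 = 7.90.

7.90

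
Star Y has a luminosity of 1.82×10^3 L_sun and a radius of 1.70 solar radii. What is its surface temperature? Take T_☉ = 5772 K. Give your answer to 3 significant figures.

2.89×10^4 K

T/T_☉ = (L/L_☉)^(1/4) / (R/R_☉)^(1/2)
T = 5772 × (1.82×10^3)^(1/4) / √(1.70) = 5772 × 6.532 / 1.304 = 2.891×10^4 K.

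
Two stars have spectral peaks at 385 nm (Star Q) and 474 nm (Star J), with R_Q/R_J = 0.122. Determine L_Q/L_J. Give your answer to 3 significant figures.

Wien's law gives T ∝ 1/λ_max, so T_Q/T_J = λ_J/λ_Q = 474/385 = 1.231.
Then L ∝ R²T⁴ gives L_Q/L_J = (0.122)² × (1.231)⁴ = 0.01488 × 2.298 = 0.03420.

0.0342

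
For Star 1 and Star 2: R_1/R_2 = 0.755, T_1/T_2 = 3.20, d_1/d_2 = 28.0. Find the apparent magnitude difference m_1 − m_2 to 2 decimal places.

2.79

L_1/L_2 = (0.755)²(3.20)⁴ = 59.77.
F_1/F_2 = (L_1/L_2)/(d_1/d_2)² = 59.77/784.0 = 0.07624.
m_1 − m_2 = −2.5 log₁₀(0.07624) = 2.79.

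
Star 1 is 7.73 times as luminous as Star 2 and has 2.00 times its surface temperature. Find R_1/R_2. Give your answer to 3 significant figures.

L ∝ R²T⁴ gives R ∝ √L / T², so
R_1/R_2 = √(7.73) / (2.00)² = 2.780 / 4.000 = 0.6951.

0.695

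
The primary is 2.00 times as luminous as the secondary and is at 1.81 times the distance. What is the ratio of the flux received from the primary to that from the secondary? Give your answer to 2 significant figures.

0.61

F = L/(4πd²), so F_p/F_s = (L_p/L_s) / (d_p/d_s)²
= 2.00 / (1.81)² = 2.00 / 3.276 = 0.6105.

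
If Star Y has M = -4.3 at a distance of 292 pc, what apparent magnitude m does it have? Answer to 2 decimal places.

3.03

m = M + 5 log₁₀(d/10 pc) = -4.3 + 5 log₁₀(292/10)
  = -4.3 + 5 × 1.465 = -4.3 + 7.33 = 3.03.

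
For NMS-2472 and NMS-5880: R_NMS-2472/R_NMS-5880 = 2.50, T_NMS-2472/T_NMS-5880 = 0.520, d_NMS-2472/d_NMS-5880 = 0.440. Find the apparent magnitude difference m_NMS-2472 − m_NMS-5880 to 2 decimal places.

L_NMS-2472/L_NMS-5880 = (2.50)²(0.520)⁴ = 0.4570.
F_NMS-2472/F_NMS-5880 = (L_NMS-2472/L_NMS-5880)/(d_NMS-2472/d_NMS-5880)² = 0.4570/0.1936 = 2.360.
m_NMS-2472 − m_NMS-5880 = −2.5 log₁₀(2.360) = -0.93.

-0.93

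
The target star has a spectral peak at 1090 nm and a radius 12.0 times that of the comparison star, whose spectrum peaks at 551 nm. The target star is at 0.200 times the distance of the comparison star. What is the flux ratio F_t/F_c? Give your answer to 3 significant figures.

Wien's law: T_t/T_c = λ_c/λ_t = 551/1090 = 0.5055.
L_t/L_c = (R_t/R_c)²(T_t/T_c)⁴ = (12.0)²(0.5055)⁴ = 9.403.
F_t/F_c = (L_t/L_c)/(d_t/d_c)² = 9.403/(0.200)² = 235.1.

235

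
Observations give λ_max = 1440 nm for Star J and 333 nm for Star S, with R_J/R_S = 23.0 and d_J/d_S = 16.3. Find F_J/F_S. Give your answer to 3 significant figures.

Wien's law: T_J/T_S = λ_S/λ_J = 333/1440 = 0.2313.
L_J/L_S = (R_J/R_S)²(T_J/T_S)⁴ = (23.0)²(0.2313)⁴ = 1.513.
F_J/F_S = (L_J/L_S)/(d_J/d_S)² = 1.513/(16.3)² = 0.005694.

0.00569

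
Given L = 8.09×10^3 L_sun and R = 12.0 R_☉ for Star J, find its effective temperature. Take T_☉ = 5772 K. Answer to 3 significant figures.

T/T_☉ = (L/L_☉)^(1/4) / (R/R_☉)^(1/2)
T = 5772 × (8.09×10^3)^(1/4) / √(12.0) = 5772 × 9.484 / 3.464 = 1.580×10^4 K.

1.58×10^4 K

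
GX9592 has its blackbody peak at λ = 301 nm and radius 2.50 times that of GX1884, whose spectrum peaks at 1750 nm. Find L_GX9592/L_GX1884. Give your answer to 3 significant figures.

Wien's law gives T ∝ 1/λ_max, so T_GX9592/T_GX1884 = λ_GX1884/λ_GX9592 = 1750/301 = 5.814.
Then L ∝ R²T⁴ gives L_GX9592/L_GX1884 = (2.50)² × (5.814)⁴ = 6.250 × 1143 = 7141.

7.14×10^3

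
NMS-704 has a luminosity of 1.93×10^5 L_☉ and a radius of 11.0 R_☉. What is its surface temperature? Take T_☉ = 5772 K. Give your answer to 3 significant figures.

3.65×10^4 K

T/T_☉ = (L/L_☉)^(1/4) / (R/R_☉)^(1/2)
T = 5772 × (1.93×10^5)^(1/4) / √(11.0) = 5772 × 20.96 / 3.317 = 3.648×10^4 K.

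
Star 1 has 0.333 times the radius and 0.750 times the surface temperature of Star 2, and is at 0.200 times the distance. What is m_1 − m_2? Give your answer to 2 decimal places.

0.14

L_1/L_2 = (0.333)²(0.750)⁴ = 0.03509.
F_1/F_2 = (L_1/L_2)/(d_1/d_2)² = 0.03509/0.04000 = 0.8771.
m_1 − m_2 = −2.5 log₁₀(0.8771) = 0.14.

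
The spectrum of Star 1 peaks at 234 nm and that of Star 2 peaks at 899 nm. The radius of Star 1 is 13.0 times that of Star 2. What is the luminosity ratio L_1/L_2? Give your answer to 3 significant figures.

3.68×10^4

Wien's law gives T ∝ 1/λ_max, so T_1/T_2 = λ_2/λ_1 = 899/234 = 3.842.
Then L ∝ R²T⁴ gives L_1/L_2 = (13.0)² × (3.842)⁴ = 169.0 × 217.9 = 3.682×10^4.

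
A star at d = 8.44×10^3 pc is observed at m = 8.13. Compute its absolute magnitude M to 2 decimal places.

-6.50

M = m − 5 log₁₀(d/10 pc) = 8.13 − 5 log₁₀(8.44×10^3/10)
  = 8.13 − 5 × 2.926 = 8.13 − 14.63 = -6.50.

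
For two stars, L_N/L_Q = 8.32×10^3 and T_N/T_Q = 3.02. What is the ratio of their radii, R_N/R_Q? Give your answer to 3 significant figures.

L ∝ R²T⁴ gives R ∝ √L / T², so
R_N/R_Q = √(8.32×10^3) / (3.02)² = 91.21 / 9.120 = 10.00.

10.0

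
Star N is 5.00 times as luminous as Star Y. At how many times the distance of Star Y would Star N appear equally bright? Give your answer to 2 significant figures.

2.2

Equal flux requires L_N/d_N² = L_Y/d_Y², so d_N/d_Y = √(L_N/L_Y)
= √(5.00) = 2.236.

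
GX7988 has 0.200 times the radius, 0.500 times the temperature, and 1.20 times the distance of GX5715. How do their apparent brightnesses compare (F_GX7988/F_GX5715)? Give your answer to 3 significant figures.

L_GX7988/L_GX5715 = (R_GX7988/R_GX5715)²(T_GX7988/T_GX5715)⁴ = (0.200)² × (0.500)⁴ = 0.002500.
F_GX7988/F_GX5715 = (L_GX7988/L_GX5715)/(d_GX7988/d_GX5715)² = 0.002500 / (1.20)² = 0.001736.

0.00174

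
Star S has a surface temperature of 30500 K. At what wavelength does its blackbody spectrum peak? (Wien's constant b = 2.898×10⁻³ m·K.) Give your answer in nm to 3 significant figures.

95.0 nm

λ_max = b/T = 2.898×10⁻³ / 30500 = 9.50×10^-8 m = 95.02 nm.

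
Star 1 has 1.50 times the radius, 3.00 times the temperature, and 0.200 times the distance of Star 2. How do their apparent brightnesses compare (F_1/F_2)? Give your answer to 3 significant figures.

4.56×10^3

L_1/L_2 = (R_1/R_2)²(T_1/T_2)⁴ = (1.50)² × (3.00)⁴ = 182.2.
F_1/F_2 = (L_1/L_2)/(d_1/d_2)² = 182.2 / (0.200)² = 4556.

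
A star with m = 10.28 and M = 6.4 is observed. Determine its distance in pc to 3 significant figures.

m − M = 5 log₁₀(d/10 pc)
10.28 − (6.4) = 3.88 = 5 log₁₀(d/10)
d = 10 × 10^(3.88/5) = 10 × 10^0.776 = 59.70 pc.

59.7 pc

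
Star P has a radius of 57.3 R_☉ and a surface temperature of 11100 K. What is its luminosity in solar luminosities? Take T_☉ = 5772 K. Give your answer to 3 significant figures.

4.49×10^4 solar luminosities

L/L_☉ = (R/R_☉)² (T/T_☉)⁴ = (57.3)² × (11100/5772)⁴
       = 3283 × (1.923)⁴ = 3283 × 13.68 = 4.491×10^4.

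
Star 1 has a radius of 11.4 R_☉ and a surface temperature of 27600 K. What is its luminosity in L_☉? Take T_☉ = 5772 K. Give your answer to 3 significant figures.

L/L_☉ = (R/R_☉)² (T/T_☉)⁴ = (11.4)² × (27600/5772)⁴
       = 130.0 × (4.782)⁴ = 130.0 × 522.8 = 6.794×10^4.

6.79×10^4 L_☉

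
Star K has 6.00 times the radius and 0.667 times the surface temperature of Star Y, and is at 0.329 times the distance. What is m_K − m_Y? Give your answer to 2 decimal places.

L_K/L_Y = (6.00)²(0.667)⁴ = 7.125.
F_K/F_Y = (L_K/L_Y)/(d_K/d_Y)² = 7.125/0.1082 = 65.83.
m_K − m_Y = −2.5 log₁₀(65.83) = -4.55.

-4.55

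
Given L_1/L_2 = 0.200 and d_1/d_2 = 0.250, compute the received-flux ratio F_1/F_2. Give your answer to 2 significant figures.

F = L/(4πd²), so F_1/F_2 = (L_1/L_2) / (d_1/d_2)²
= 0.200 / (0.250)² = 0.200 / 0.06250 = 3.200.

3.2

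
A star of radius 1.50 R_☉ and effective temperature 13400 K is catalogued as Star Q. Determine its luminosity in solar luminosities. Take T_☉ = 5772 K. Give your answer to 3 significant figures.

L/L_☉ = (R/R_☉)² (T/T_☉)⁴ = (1.50)² × (13400/5772)⁴
       = 2.250 × (2.322)⁴ = 2.250 × 29.05 = 65.36.

65.4 solar luminosities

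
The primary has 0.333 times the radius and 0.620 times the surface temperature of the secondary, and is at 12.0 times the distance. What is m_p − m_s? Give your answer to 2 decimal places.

L_p/L_s = (0.333)²(0.620)⁴ = 0.01639.
F_p/F_s = (L_p/L_s)/(d_p/d_s)² = 0.01639/144.0 = 1.138×10^-4.
m_p − m_s = −2.5 log₁₀(1.138×10^-4) = 9.86.

9.86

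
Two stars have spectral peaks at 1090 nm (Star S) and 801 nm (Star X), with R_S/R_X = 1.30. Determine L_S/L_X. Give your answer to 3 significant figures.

Wien's law gives T ∝ 1/λ_max, so T_S/T_X = λ_X/λ_S = 801/1090 = 0.7349.
Then L ∝ R²T⁴ gives L_S/L_X = (1.30)² × (0.7349)⁴ = 1.690 × 0.2916 = 0.4928.

0.493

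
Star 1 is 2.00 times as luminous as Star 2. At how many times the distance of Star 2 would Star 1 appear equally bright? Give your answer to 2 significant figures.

Equal flux requires L_1/d_1² = L_2/d_2², so d_1/d_2 = √(L_1/L_2)
= √(2.00) = 1.414.

1.4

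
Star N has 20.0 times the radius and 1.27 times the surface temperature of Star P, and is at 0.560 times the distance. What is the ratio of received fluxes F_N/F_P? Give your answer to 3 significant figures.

3.32×10^3

L_N/L_P = (R_N/R_P)²(T_N/T_P)⁴ = (20.0)² × (1.27)⁴ = 1041.
F_N/F_P = (L_N/L_P)/(d_N/d_P)² = 1041 / (0.560)² = 3318.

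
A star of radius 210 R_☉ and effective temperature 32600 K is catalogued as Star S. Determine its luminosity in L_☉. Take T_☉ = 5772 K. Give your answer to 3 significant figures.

L/L_☉ = (R/R_☉)² (T/T_☉)⁴ = (210)² × (32600/5772)⁴
       = 4.410×10^4 × (5.648)⁴ = 4.410×10^4 × 1018 = 4.487×10^7.

4.49×10^7 L_☉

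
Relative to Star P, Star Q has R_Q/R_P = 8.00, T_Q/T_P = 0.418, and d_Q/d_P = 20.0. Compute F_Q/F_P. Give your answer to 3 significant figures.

0.00488

L_Q/L_P = (R_Q/R_P)²(T_Q/T_P)⁴ = (8.00)² × (0.418)⁴ = 1.954.
F_Q/F_P = (L_Q/L_P)/(d_Q/d_P)² = 1.954 / (20.0)² = 0.004885.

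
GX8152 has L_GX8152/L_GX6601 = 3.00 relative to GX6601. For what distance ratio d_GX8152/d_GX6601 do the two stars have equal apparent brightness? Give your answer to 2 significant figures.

Equal flux requires L_GX8152/d_GX8152² = L_GX6601/d_GX6601², so d_GX8152/d_GX6601 = √(L_GX8152/L_GX6601)
= √(3.00) = 1.732.

1.7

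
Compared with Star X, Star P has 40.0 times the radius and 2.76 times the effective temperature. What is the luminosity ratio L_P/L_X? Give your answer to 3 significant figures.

From the Stefan–Boltzmann law, L ∝ R²T⁴, so
L_P/L_X = (R_P/R_X)² (T_P/T_X)⁴ = (40.0)² × (2.76)⁴ = 1600 × 58.03 = 9.284×10^4.

9.28×10^4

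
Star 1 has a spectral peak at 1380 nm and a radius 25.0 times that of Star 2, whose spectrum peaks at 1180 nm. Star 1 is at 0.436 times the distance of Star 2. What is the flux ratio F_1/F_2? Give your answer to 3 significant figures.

1.76×10^3

Wien's law: T_1/T_2 = λ_2/λ_1 = 1180/1380 = 0.8551.
L_1/L_2 = (R_1/R_2)²(T_1/T_2)⁴ = (25.0)²(0.8551)⁴ = 334.1.
F_1/F_2 = (L_1/L_2)/(d_1/d_2)² = 334.1/(0.436)² = 1758.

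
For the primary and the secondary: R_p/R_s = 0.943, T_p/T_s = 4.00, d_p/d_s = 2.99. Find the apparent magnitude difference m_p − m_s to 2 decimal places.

L_p/L_s = (0.943)²(4.00)⁴ = 227.6.
F_p/F_s = (L_p/L_s)/(d_p/d_s)² = 227.6/8.940 = 25.46.
m_p − m_s = −2.5 log₁₀(25.46) = -3.51.

-3.51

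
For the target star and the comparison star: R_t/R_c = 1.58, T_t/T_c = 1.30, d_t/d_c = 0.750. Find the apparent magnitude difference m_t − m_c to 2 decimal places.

-2.76

L_t/L_c = (1.58)²(1.30)⁴ = 7.130.
F_t/F_c = (L_t/L_c)/(d_t/d_c)² = 7.130/0.5625 = 12.68.
m_t − m_c = −2.5 log₁₀(12.68) = -2.76.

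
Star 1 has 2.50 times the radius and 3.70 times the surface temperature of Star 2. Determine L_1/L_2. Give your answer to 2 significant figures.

From the Stefan–Boltzmann law, L ∝ R²T⁴, so
L_1/L_2 = (R_1/R_2)² (T_1/T_2)⁴ = (2.50)² × (3.70)⁴ = 6.250 × 187.4 = 1171.

1.2×10^3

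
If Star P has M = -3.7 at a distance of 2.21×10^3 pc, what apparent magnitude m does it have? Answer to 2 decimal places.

m = M + 5 log₁₀(d/10 pc) = -3.7 + 5 log₁₀(2.21×10^3/10)
  = -3.7 + 5 × 2.344 = -3.7 + 11.72 = 8.02.

8.02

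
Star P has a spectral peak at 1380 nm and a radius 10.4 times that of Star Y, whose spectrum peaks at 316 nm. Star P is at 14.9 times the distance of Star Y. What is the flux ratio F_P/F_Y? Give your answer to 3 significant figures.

0.00134

Wien's law: T_P/T_Y = λ_Y/λ_P = 316/1380 = 0.2290.
L_P/L_Y = (R_P/R_Y)²(T_P/T_Y)⁴ = (10.4)²(0.2290)⁴ = 0.2974.
F_P/F_Y = (L_P/L_Y)/(d_P/d_Y)² = 0.2974/(14.9)² = 0.001339.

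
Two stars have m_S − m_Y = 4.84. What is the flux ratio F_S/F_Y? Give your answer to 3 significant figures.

0.0116

F_S/F_Y = 10^(−(m_S − m_Y)/2.5) = 10^(-4.84/2.5) = 10^-1.936 = 0.01159.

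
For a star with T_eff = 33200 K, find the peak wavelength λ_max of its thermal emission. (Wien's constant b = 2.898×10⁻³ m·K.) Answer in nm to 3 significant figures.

87.3 nm

λ_max = b/T = 2.898×10⁻³ / 33200 = 8.73×10^-8 m = 87.29 nm.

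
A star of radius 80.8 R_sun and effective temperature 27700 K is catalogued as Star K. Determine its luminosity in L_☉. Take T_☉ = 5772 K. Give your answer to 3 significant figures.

L/L_☉ = (R/R_☉)² (T/T_☉)⁴ = (80.8)² × (27700/5772)⁴
       = 6529 × (4.799)⁴ = 6529 × 530.4 = 3.463×10^6.

3.46×10^6 L_☉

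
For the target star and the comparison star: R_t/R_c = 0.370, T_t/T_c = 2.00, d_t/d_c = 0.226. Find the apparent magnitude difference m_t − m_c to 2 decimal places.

L_t/L_c = (0.370)²(2.00)⁴ = 2.190.
F_t/F_c = (L_t/L_c)/(d_t/d_c)² = 2.190/0.05108 = 42.89.
m_t − m_c = −2.5 log₁₀(42.89) = -4.08.

-4.08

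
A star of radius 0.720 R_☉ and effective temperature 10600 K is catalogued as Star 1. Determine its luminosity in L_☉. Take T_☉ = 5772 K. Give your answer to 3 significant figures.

5.90 L_☉

L/L_☉ = (R/R_☉)² (T/T_☉)⁴ = (0.720)² × (10600/5772)⁴
       = 0.5184 × (1.836)⁴ = 0.5184 × 11.37 = 5.896.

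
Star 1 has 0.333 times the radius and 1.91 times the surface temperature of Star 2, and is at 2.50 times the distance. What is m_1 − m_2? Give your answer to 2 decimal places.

1.57

L_1/L_2 = (0.333)²(1.91)⁴ = 1.476.
F_1/F_2 = (L_1/L_2)/(d_1/d_2)² = 1.476/6.250 = 0.2361.
m_1 − m_2 = −2.5 log₁₀(0.2361) = 1.57.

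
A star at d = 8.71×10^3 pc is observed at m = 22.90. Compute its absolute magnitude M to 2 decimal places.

M = m − 5 log₁₀(d/10 pc) = 22.90 − 5 log₁₀(8.71×10^3/10)
  = 22.90 − 5 × 2.940 = 22.90 − 14.70 = 8.20.

8.20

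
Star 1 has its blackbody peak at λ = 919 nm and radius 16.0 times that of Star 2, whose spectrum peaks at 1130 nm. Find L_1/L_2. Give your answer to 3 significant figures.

Wien's law gives T ∝ 1/λ_max, so T_1/T_2 = λ_2/λ_1 = 1130/919 = 1.230.
Then L ∝ R²T⁴ gives L_1/L_2 = (16.0)² × (1.230)⁴ = 256.0 × 2.286 = 585.2.

585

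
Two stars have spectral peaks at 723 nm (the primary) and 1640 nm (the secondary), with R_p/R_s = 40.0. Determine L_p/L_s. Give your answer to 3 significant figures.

4.24×10^4

Wien's law gives T ∝ 1/λ_max, so T_p/T_s = λ_s/λ_p = 1640/723 = 2.268.
Then L ∝ R²T⁴ gives L_p/L_s = (40.0)² × (2.268)⁴ = 1600 × 26.47 = 4.236×10^4.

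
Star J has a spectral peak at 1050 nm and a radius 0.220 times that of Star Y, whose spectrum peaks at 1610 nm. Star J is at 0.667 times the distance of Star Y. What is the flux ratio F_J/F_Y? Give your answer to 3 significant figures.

0.601

Wien's law: T_J/T_Y = λ_Y/λ_J = 1610/1050 = 1.533.
L_J/L_Y = (R_J/R_Y)²(T_J/T_Y)⁴ = (0.220)²(1.533)⁴ = 0.2675.
F_J/F_Y = (L_J/L_Y)/(d_J/d_Y)² = 0.2675/(0.667)² = 0.6014.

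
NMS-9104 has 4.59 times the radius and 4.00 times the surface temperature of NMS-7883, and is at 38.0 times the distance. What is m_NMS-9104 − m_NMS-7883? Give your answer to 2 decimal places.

L_NMS-9104/L_NMS-7883 = (4.59)²(4.00)⁴ = 5393.
F_NMS-9104/F_NMS-7883 = (L_NMS-9104/L_NMS-7883)/(d_NMS-9104/d_NMS-7883)² = 5393/1444 = 3.735.
m_NMS-9104 − m_NMS-7883 = −2.5 log₁₀(3.735) = -1.43.

-1.43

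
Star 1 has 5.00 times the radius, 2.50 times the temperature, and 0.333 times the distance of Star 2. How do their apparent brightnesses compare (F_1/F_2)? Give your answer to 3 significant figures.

8.81×10^3

L_1/L_2 = (R_1/R_2)²(T_1/T_2)⁴ = (5.00)² × (2.50)⁴ = 976.6.
F_1/F_2 = (L_1/L_2)/(d_1/d_2)² = 976.6 / (0.333)² = 8807.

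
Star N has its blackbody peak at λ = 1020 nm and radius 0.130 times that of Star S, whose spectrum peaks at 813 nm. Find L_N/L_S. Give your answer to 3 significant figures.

0.00682

Wien's law gives T ∝ 1/λ_max, so T_N/T_S = λ_S/λ_N = 813/1020 = 0.7971.
Then L ∝ R²T⁴ gives L_N/L_S = (0.130)² × (0.7971)⁴ = 0.01690 × 0.4036 = 0.006821.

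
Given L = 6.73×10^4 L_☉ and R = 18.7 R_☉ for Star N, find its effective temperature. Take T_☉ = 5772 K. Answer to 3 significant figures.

T/T_☉ = (L/L_☉)^(1/4) / (R/R_☉)^(1/2)
T = 5772 × (6.73×10^4)^(1/4) / √(18.7) = 5772 × 16.11 / 4.324 = 2.150×10^4 K.

2.15×10^4 K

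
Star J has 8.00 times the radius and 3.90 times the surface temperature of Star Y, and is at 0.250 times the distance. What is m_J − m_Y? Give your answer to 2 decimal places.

L_J/L_Y = (8.00)²(3.90)⁴ = 1.481×10^4.
F_J/F_Y = (L_J/L_Y)/(d_J/d_Y)² = 1.481×10^4/0.06250 = 2.369×10^5.
m_J − m_Y = −2.5 log₁₀(2.369×10^5) = -13.44.

-13.44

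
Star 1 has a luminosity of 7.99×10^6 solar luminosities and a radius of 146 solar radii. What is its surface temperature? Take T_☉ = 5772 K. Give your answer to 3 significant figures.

2.54×10^4 K

T/T_☉ = (L/L_☉)^(1/4) / (R/R_☉)^(1/2)
T = 5772 × (7.99×10^6)^(1/4) / √(146) = 5772 × 53.17 / 12.08 = 2.540×10^4 K.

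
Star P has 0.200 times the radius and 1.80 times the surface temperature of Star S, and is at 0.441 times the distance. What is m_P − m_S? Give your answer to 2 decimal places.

L_P/L_S = (0.200)²(1.80)⁴ = 0.4199.
F_P/F_S = (L_P/L_S)/(d_P/d_S)² = 0.4199/0.1945 = 2.159.
m_P − m_S = −2.5 log₁₀(2.159) = -0.84.

-0.84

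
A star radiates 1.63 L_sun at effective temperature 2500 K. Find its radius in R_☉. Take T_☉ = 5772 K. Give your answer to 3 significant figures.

6.81 R_☉

R/R_☉ = √(L/L_☉) / (T/T_☉)² = √(1.63) / (0.4331)²
       = 1.277 / 0.1876 = 6.806.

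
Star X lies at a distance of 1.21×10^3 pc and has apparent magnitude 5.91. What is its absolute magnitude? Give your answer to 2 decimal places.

-4.50

M = m − 5 log₁₀(d/10 pc) = 5.91 − 5 log₁₀(1.21×10^3/10)
  = 5.91 − 5 × 2.083 = 5.91 − 10.41 = -4.50.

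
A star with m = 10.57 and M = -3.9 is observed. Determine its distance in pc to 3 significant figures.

7.83×10^3 pc

m − M = 5 log₁₀(d/10 pc)
10.57 − (-3.9) = 14.47 = 5 log₁₀(d/10)
d = 10 × 10^(14.47/5) = 10 × 10^2.894 = 7834 pc.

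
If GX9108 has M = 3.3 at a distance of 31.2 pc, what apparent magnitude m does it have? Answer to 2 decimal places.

5.77

m = M + 5 log₁₀(d/10 pc) = 3.3 + 5 log₁₀(31.2/10)
  = 3.3 + 5 × 0.494 = 3.3 + 2.47 = 5.77.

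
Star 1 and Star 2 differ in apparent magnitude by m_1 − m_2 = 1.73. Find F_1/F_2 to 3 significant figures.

F_1/F_2 = 10^(−(m_1 − m_2)/2.5) = 10^(-1.73/2.5) = 10^-0.692 = 0.2032.

0.203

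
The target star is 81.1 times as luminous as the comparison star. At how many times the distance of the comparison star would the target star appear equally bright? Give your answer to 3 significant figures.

Equal flux requires L_t/d_t² = L_c/d_c², so d_t/d_c = √(L_t/L_c)
= √(81.1) = 9.006.

9.01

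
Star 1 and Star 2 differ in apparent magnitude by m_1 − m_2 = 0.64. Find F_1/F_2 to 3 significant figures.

F_1/F_2 = 10^(−(m_1 − m_2)/2.5) = 10^(-0.64/2.5) = 10^-0.256 = 0.5546.

0.555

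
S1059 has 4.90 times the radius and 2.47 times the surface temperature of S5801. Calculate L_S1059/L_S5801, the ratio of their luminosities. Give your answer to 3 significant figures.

894

From the Stefan–Boltzmann law, L ∝ R²T⁴, so
L_S1059/L_S5801 = (R_S1059/R_S5801)² (T_S1059/T_S5801)⁴ = (4.90)² × (2.47)⁴ = 24.01 × 37.22 = 893.7.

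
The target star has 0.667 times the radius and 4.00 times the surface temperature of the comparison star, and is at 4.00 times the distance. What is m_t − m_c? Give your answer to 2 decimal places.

L_t/L_c = (0.667)²(4.00)⁴ = 113.9.
F_t/F_c = (L_t/L_c)/(d_t/d_c)² = 113.9/16.00 = 7.118.
m_t − m_c = −2.5 log₁₀(7.118) = -2.13.

-2.13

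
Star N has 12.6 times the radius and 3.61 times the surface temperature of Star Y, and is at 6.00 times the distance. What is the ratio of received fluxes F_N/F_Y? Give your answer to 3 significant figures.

L_N/L_Y = (R_N/R_Y)²(T_N/T_Y)⁴ = (12.6)² × (3.61)⁴ = 2.696×10^4.
F_N/F_Y = (L_N/L_Y)/(d_N/d_Y)² = 2.696×10^4 / (6.00)² = 749.0.

749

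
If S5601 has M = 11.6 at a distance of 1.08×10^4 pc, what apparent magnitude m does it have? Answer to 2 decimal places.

m = M + 5 log₁₀(d/10 pc) = 11.6 + 5 log₁₀(1.08×10^4/10)
  = 11.6 + 5 × 3.033 = 11.6 + 15.17 = 26.77.

26.77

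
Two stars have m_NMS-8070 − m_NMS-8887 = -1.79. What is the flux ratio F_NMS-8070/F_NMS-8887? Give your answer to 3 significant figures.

5.20

F_NMS-8070/F_NMS-8887 = 10^(−(m_NMS-8070 − m_NMS-8887)/2.5) = 10^(1.79/2.5) = 10^0.716 = 5.200.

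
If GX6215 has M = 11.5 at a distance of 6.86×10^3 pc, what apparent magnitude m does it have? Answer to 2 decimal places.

m = M + 5 log₁₀(d/10 pc) = 11.5 + 5 log₁₀(6.86×10^3/10)
  = 11.5 + 5 × 2.836 = 11.5 + 14.18 = 25.68.

25.68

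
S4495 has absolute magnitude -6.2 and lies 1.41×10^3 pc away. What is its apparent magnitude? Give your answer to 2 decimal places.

m = M + 5 log₁₀(d/10 pc) = -6.2 + 5 log₁₀(1.41×10^3/10)
  = -6.2 + 5 × 2.149 = -6.2 + 10.75 = 4.55.

4.55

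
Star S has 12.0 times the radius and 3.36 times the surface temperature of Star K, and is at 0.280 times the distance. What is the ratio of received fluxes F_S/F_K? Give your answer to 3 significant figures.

2.34×10^5

L_S/L_K = (R_S/R_K)²(T_S/T_K)⁴ = (12.0)² × (3.36)⁴ = 1.835×10^4.
F_S/F_K = (L_S/L_K)/(d_S/d_K)² = 1.835×10^4 / (0.280)² = 2.341×10^5.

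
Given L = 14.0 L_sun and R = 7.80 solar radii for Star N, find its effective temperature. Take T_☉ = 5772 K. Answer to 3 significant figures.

T/T_☉ = (L/L_☉)^(1/4) / (R/R_☉)^(1/2)
T = 5772 × (14.0)^(1/4) / √(7.80) = 5772 × 1.934 / 2.793 = 3998 K.

4.00×10^3 K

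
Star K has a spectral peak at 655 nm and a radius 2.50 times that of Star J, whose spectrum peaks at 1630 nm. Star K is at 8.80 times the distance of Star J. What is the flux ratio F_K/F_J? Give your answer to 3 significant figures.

3.10

Wien's law: T_K/T_J = λ_J/λ_K = 1630/655 = 2.489.
L_K/L_J = (R_K/R_J)²(T_K/T_J)⁴ = (2.50)²(2.489)⁴ = 239.7.
F_K/F_J = (L_K/L_J)/(d_K/d_J)² = 239.7/(8.80)² = 3.095.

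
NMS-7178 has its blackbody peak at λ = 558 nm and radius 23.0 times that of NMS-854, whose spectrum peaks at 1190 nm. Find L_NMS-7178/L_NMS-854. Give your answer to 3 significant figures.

1.09×10^4

Wien's law gives T ∝ 1/λ_max, so T_NMS-7178/T_NMS-854 = λ_NMS-854/λ_NMS-7178 = 1190/558 = 2.133.
Then L ∝ R²T⁴ gives L_NMS-7178/L_NMS-854 = (23.0)² × (2.133)⁴ = 529.0 × 20.68 = 1.094×10^4.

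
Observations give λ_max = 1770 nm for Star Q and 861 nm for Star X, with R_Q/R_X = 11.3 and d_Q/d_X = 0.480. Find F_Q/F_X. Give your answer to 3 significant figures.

31.0

Wien's law: T_Q/T_X = λ_X/λ_Q = 861/1770 = 0.4864.
L_Q/L_X = (R_Q/R_X)²(T_Q/T_X)⁴ = (11.3)²(0.4864)⁴ = 7.150.
F_Q/F_X = (L_Q/L_X)/(d_Q/d_X)² = 7.150/(0.480)² = 31.03.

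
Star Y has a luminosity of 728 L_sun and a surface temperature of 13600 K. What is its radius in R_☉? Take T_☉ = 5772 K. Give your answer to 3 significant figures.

4.86 R_☉

R/R_☉ = √(L/L_☉) / (T/T_☉)² = √(728) / (2.356)²
       = 26.98 / 5.552 = 4.860.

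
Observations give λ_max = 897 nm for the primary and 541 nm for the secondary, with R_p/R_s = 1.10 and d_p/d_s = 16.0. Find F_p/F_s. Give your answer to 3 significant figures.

Wien's law: T_p/T_s = λ_s/λ_p = 541/897 = 0.6031.
L_p/L_s = (R_p/R_s)²(T_p/T_s)⁴ = (1.10)²(0.6031)⁴ = 0.1601.
F_p/F_s = (L_p/L_s)/(d_p/d_s)² = 0.1601/(16.0)² = 6.254×10^-4.

6.25×10^-4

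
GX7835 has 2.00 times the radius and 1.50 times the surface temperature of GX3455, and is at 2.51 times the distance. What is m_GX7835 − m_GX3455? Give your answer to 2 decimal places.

L_GX7835/L_GX3455 = (2.00)²(1.50)⁴ = 20.25.
F_GX7835/F_GX3455 = (L_GX7835/L_GX3455)/(d_GX7835/d_GX3455)² = 20.25/6.300 = 3.214.
m_GX7835 − m_GX3455 = −2.5 log₁₀(3.214) = -1.27.

-1.27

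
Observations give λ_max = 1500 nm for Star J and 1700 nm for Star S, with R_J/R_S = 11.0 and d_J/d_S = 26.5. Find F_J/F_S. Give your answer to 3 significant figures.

Wien's law: T_J/T_S = λ_S/λ_J = 1700/1500 = 1.133.
L_J/L_S = (R_J/R_S)²(T_J/T_S)⁴ = (11.0)²(1.133)⁴ = 199.6.
F_J/F_S = (L_J/L_S)/(d_J/d_S)² = 199.6/(26.5)² = 0.2843.

0.284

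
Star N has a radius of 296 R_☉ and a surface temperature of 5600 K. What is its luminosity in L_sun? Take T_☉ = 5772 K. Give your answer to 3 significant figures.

7.76×10^4 L_sun

L/L_☉ = (R/R_☉)² (T/T_☉)⁴ = (296)² × (5600/5772)⁴
       = 8.762×10^4 × (0.9702)⁴ = 8.762×10^4 × 0.8860 = 7.763×10^4.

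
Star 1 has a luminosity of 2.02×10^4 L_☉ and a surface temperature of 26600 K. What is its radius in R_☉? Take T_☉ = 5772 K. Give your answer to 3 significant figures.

6.69 R_☉

R/R_☉ = √(L/L_☉) / (T/T_☉)² = √(2.02×10^4) / (4.608)²
       = 142.1 / 21.24 = 6.692.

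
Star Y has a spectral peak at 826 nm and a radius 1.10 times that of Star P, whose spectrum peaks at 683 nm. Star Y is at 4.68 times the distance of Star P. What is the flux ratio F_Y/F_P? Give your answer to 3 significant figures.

0.0258

Wien's law: T_Y/T_P = λ_P/λ_Y = 683/826 = 0.8269.
L_Y/L_P = (R_Y/R_P)²(T_Y/T_P)⁴ = (1.10)²(0.8269)⁴ = 0.5657.
F_Y/F_P = (L_Y/L_P)/(d_Y/d_P)² = 0.5657/(4.68)² = 0.02583.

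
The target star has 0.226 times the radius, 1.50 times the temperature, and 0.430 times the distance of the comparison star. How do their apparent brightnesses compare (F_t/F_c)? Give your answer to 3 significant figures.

L_t/L_c = (R_t/R_c)²(T_t/T_c)⁴ = (0.226)² × (1.50)⁴ = 0.2586.
F_t/F_c = (L_t/L_c)/(d_t/d_c)² = 0.2586 / (0.430)² = 1.398.

1.40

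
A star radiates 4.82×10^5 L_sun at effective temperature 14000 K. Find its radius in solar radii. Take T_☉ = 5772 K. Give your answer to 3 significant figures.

R/R_☉ = √(L/L_☉) / (T/T_☉)² = √(4.82×10^5) / (2.426)²
       = 694.3 / 5.883 = 118.0.

118 solar radii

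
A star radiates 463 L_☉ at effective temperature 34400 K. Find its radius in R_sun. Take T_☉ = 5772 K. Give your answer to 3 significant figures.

R/R_☉ = √(L/L_☉) / (T/T_☉)² = √(463) / (5.960)²
       = 21.52 / 35.52 = 0.6058.

0.606 R_sun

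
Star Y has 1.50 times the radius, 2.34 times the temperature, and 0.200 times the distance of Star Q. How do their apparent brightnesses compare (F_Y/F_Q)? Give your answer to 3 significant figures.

L_Y/L_Q = (R_Y/R_Q)²(T_Y/T_Q)⁴ = (1.50)² × (2.34)⁴ = 67.46.
F_Y/F_Q = (L_Y/L_Q)/(d_Y/d_Q)² = 67.46 / (0.200)² = 1686.

1.69×10^3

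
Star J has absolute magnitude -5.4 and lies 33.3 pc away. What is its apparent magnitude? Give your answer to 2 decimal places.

-2.79

m = M + 5 log₁₀(d/10 pc) = -5.4 + 5 log₁₀(33.3/10)
  = -5.4 + 5 × 0.522 = -5.4 + 2.61 = -2.79.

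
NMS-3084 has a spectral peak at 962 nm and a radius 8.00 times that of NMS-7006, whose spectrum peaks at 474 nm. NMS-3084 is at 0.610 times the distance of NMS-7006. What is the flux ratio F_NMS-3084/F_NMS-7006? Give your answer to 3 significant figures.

Wien's law: T_NMS-3084/T_NMS-7006 = λ_NMS-7006/λ_NMS-3084 = 474/962 = 0.4927.
L_NMS-3084/L_NMS-7006 = (R_NMS-3084/R_NMS-7006)²(T_NMS-3084/T_NMS-7006)⁴ = (8.00)²(0.4927)⁴ = 3.772.
F_NMS-3084/F_NMS-7006 = (L_NMS-3084/L_NMS-7006)/(d_NMS-3084/d_NMS-7006)² = 3.772/(0.610)² = 10.14.

10.1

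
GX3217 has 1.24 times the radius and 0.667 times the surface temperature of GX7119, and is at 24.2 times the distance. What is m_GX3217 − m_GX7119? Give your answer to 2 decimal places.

L_GX3217/L_GX7119 = (1.24)²(0.667)⁴ = 0.3043.
F_GX3217/F_GX7119 = (L_GX3217/L_GX7119)/(d_GX3217/d_GX7119)² = 0.3043/585.6 = 5.197×10^-4.
m_GX3217 − m_GX7119 = −2.5 log₁₀(5.197×10^-4) = 8.21.

8.21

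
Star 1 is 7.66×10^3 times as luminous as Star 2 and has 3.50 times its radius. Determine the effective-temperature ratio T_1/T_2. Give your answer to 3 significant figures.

L ∝ R²T⁴ gives T ∝ (L/R²)^(1/4), so
T_1/T_2 = (7.66×10^3 / 3.50²)^(1/4) = (625.3)^(1/4) = 5.001.

5.00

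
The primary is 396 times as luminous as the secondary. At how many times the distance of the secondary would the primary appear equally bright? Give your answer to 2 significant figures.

20

Equal flux requires L_p/d_p² = L_s/d_s², so d_p/d_s = √(L_p/L_s)
= √(396) = 19.90.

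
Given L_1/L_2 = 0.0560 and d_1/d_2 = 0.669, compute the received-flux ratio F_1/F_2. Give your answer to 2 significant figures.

0.13

F = L/(4πd²), so F_1/F_2 = (L_1/L_2) / (d_1/d_2)²
= 0.0560 / (0.669)² = 0.0560 / 0.4476 = 0.1251.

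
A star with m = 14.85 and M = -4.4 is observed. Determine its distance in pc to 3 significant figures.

m − M = 5 log₁₀(d/10 pc)
14.85 − (-4.4) = 19.25 = 5 log₁₀(d/10)
d = 10 × 10^(19.25/5) = 10 × 10^3.850 = 7.079×10^4 pc.

7.08×10^4 pc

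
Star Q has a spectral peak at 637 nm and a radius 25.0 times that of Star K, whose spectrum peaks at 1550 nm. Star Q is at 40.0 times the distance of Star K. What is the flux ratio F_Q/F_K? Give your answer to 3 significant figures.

13.7

Wien's law: T_Q/T_K = λ_K/λ_Q = 1550/637 = 2.433.
L_Q/L_K = (R_Q/R_K)²(T_Q/T_K)⁴ = (25.0)²(2.433)⁴ = 2.191×10^4.
F_Q/F_K = (L_Q/L_K)/(d_Q/d_K)² = 2.191×10^4/(40.0)² = 13.69.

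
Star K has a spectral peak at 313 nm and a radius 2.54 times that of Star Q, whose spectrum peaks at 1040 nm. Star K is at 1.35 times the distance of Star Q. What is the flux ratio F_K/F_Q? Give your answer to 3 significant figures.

431

Wien's law: T_K/T_Q = λ_Q/λ_K = 1040/313 = 3.323.
L_K/L_Q = (R_K/R_Q)²(T_K/T_Q)⁴ = (2.54)²(3.323)⁴ = 786.4.
F_K/F_Q = (L_K/L_Q)/(d_K/d_Q)² = 786.4/(1.35)² = 431.5.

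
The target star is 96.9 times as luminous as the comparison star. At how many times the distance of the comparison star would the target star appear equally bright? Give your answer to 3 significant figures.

Equal flux requires L_t/d_t² = L_c/d_c², so d_t/d_c = √(L_t/L_c)
= √(96.9) = 9.844.

9.84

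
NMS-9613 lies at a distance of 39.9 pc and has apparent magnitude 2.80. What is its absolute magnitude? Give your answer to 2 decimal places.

M = m − 5 log₁₀(d/10 pc) = 2.80 − 5 log₁₀(39.9/10)
  = 2.80 − 5 × 0.601 = 2.80 − 3.00 = -0.20.

-0.20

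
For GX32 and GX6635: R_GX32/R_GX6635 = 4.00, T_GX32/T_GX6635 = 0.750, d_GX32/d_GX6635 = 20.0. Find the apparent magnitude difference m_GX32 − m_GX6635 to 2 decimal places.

4.74

L_GX32/L_GX6635 = (4.00)²(0.750)⁴ = 5.062.
F_GX32/F_GX6635 = (L_GX32/L_GX6635)/(d_GX32/d_GX6635)² = 5.062/400.0 = 0.01266.
m_GX32 − m_GX6635 = −2.5 log₁₀(0.01266) = 4.74.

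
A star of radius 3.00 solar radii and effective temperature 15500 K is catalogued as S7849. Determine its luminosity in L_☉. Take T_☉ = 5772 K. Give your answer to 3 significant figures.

468 L_☉

L/L_☉ = (R/R_☉)² (T/T_☉)⁴ = (3.00)² × (15500/5772)⁴
       = 9.000 × (2.685)⁴ = 9.000 × 52.00 = 468.0.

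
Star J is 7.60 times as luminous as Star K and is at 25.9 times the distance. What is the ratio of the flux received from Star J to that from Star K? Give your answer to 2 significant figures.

0.011

F = L/(4πd²), so F_J/F_K = (L_J/L_K) / (d_J/d_K)²
= 7.60 / (25.9)² = 7.60 / 670.8 = 0.01133.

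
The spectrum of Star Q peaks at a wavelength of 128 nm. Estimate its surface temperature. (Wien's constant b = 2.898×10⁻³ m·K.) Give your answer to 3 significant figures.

2.26×10^4 K

T = b/λ_max = 2.898×10⁻³ / (128×10⁻⁹) = 2.264×10^4 K.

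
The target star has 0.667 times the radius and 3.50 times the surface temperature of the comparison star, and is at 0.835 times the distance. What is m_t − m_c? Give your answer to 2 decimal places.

-4.95

L_t/L_c = (0.667)²(3.50)⁴ = 66.76.
F_t/F_c = (L_t/L_c)/(d_t/d_c)² = 66.76/0.6972 = 95.75.
m_t − m_c = −2.5 log₁₀(95.75) = -4.95.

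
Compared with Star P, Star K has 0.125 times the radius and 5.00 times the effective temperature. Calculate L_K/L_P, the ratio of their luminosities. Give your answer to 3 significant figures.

From the Stefan–Boltzmann law, L ∝ R²T⁴, so
L_K/L_P = (R_K/R_P)² (T_K/T_P)⁴ = (0.125)² × (5.00)⁴ = 0.01562 × 625.0 = 9.766.

9.77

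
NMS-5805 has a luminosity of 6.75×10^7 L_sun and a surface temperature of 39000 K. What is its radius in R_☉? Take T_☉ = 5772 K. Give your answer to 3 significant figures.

180 R_☉

R/R_☉ = √(L/L_☉) / (T/T_☉)² = √(6.75×10^7) / (6.757)²
       = 8216 / 45.65 = 180.0.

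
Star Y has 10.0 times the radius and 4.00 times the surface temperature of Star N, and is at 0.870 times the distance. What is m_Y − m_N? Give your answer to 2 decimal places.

-11.32

L_Y/L_N = (10.0)²(4.00)⁴ = 2.560×10^4.
F_Y/F_N = (L_Y/L_N)/(d_Y/d_N)² = 2.560×10^4/0.7569 = 3.382×10^4.
m_Y − m_N = −2.5 log₁₀(3.382×10^4) = -11.32.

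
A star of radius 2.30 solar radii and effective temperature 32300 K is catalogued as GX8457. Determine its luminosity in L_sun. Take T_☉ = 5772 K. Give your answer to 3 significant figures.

L/L_☉ = (R/R_☉)² (T/T_☉)⁴ = (2.30)² × (32300/5772)⁴
       = 5.290 × (5.596)⁴ = 5.290 × 980.6 = 5188.

5.19×10^3 L_sun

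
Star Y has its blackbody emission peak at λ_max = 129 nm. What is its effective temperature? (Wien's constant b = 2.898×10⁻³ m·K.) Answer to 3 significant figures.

2.25×10^4 K

T = b/λ_max = 2.898×10⁻³ / (129×10⁻⁹) = 2.247×10^4 K.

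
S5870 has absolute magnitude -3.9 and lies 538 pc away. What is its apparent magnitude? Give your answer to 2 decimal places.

m = M + 5 log₁₀(d/10 pc) = -3.9 + 5 log₁₀(538/10)
  = -3.9 + 5 × 1.731 = -3.9 + 8.65 = 4.75.

4.75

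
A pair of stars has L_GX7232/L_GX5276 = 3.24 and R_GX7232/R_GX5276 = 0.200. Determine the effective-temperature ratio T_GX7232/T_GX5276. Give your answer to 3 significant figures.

3.00

L ∝ R²T⁴ gives T ∝ (L/R²)^(1/4), so
T_GX7232/T_GX5276 = (3.24 / 0.200²)^(1/4) = (81.00)^(1/4) = 3.000.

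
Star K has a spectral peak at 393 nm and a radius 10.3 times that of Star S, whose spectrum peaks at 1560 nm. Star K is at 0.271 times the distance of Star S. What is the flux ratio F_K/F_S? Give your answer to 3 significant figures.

Wien's law: T_K/T_S = λ_S/λ_K = 1560/393 = 3.969.
L_K/L_S = (R_K/R_S)²(T_K/T_S)⁴ = (10.3)²(3.969)⁴ = 2.634×10^4.
F_K/F_S = (L_K/L_S)/(d_K/d_S)² = 2.634×10^4/(0.271)² = 3.586×10^5.

3.59×10^5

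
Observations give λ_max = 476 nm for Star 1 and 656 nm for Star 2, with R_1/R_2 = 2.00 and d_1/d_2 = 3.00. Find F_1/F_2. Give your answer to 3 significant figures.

Wien's law: T_1/T_2 = λ_2/λ_1 = 656/476 = 1.378.
L_1/L_2 = (R_1/R_2)²(T_1/T_2)⁴ = (2.00)²(1.378)⁴ = 14.43.
F_1/F_2 = (L_1/L_2)/(d_1/d_2)² = 14.43/(3.00)² = 1.603.

1.60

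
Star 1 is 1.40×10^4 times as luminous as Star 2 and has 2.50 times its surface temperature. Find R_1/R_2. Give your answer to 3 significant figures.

L ∝ R²T⁴ gives R ∝ √L / T², so
R_1/R_2 = √(1.40×10^4) / (2.50)² = 118.3 / 6.250 = 18.93.

18.9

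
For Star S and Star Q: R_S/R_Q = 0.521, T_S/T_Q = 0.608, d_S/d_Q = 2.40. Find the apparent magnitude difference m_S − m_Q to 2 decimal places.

5.48

L_S/L_Q = (0.521)²(0.608)⁴ = 0.03709.
F_S/F_Q = (L_S/L_Q)/(d_S/d_Q)² = 0.03709/5.760 = 0.006440.
m_S − m_Q = −2.5 log₁₀(0.006440) = 5.48.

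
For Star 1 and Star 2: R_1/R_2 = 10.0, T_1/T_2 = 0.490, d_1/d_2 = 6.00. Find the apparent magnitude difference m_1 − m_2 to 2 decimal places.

L_1/L_2 = (10.0)²(0.490)⁴ = 5.765.
F_1/F_2 = (L_1/L_2)/(d_1/d_2)² = 5.765/36.00 = 0.1601.
m_1 − m_2 = −2.5 log₁₀(0.1601) = 1.99.

1.99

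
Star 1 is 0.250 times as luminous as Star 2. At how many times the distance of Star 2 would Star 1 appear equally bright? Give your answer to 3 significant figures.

Equal flux requires L_1/d_1² = L_2/d_2², so d_1/d_2 = √(L_1/L_2)
= √(0.250) = 0.5000.

0.500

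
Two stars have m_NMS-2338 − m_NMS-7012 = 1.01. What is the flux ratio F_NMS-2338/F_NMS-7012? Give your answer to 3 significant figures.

0.394

F_NMS-2338/F_NMS-7012 = 10^(−(m_NMS-2338 − m_NMS-7012)/2.5) = 10^(-1.01/2.5) = 10^-0.404 = 0.3945.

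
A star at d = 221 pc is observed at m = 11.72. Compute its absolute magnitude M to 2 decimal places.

5.00

M = m − 5 log₁₀(d/10 pc) = 11.72 − 5 log₁₀(221/10)
  = 11.72 − 5 × 1.344 = 11.72 − 6.72 = 5.00.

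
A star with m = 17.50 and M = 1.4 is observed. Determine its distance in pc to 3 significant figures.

m − M = 5 log₁₀(d/10 pc)
17.50 − (1.4) = 16.10 = 5 log₁₀(d/10)
d = 10 × 10^(16.10/5) = 10 × 10^3.220 = 1.660×10^4 pc.

1.66×10^4 pc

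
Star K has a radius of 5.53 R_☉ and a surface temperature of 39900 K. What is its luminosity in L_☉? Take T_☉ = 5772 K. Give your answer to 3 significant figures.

L/L_☉ = (R/R_☉)² (T/T_☉)⁴ = (5.53)² × (39900/5772)⁴
       = 30.58 × (6.913)⁴ = 30.58 × 2283 = 6.983×10^4.

6.98×10^4 L_☉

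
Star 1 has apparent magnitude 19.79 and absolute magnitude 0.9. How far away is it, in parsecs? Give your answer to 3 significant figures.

6.00×10^4 pc

m − M = 5 log₁₀(d/10 pc)
19.79 − (0.9) = 18.89 = 5 log₁₀(d/10)
d = 10 × 10^(18.89/5) = 10 × 10^3.778 = 5.998×10^4 pc.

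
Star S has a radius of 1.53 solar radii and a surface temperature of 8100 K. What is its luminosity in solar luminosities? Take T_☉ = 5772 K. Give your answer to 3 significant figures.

L/L_☉ = (R/R_☉)² (T/T_☉)⁴ = (1.53)² × (8100/5772)⁴
       = 2.341 × (1.403)⁴ = 2.341 × 3.878 = 9.079.

9.08 solar luminosities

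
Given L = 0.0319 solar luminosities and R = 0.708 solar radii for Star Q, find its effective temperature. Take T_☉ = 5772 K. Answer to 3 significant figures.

2.90×10^3 K

T/T_☉ = (L/L_☉)^(1/4) / (R/R_☉)^(1/2)
T = 5772 × (0.0319)^(1/4) / √(0.708) = 5772 × 0.4226 / 0.8414 = 2899 K.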